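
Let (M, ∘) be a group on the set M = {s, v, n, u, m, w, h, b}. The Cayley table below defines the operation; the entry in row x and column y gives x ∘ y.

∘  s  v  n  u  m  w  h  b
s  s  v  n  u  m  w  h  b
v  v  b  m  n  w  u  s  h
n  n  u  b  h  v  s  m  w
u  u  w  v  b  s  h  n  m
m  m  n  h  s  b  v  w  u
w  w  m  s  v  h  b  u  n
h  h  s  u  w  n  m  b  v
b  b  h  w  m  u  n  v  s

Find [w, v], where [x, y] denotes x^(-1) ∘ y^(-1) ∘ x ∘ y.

Identity is s; from the table w^(-1) = n and v^(-1) = h.
n ∘ h = m
m ∘ w = v
v ∘ v = b

b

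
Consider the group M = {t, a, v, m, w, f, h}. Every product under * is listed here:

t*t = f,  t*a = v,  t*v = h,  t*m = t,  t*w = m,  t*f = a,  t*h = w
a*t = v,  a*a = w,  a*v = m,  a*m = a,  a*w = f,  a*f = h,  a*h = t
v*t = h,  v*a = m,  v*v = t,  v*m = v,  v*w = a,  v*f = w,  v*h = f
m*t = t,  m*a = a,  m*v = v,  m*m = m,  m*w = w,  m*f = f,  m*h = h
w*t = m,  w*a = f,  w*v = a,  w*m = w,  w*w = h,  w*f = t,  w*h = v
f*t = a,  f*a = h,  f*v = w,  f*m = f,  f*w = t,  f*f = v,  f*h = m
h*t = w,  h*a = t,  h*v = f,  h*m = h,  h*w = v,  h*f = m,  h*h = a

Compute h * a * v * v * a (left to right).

h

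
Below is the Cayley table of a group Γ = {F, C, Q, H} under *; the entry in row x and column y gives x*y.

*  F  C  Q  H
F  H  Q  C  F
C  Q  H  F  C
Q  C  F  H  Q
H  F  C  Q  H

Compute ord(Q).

2

The identity element is H (its row matches the header).
Q^1 = Q
Q^2 = Q*Q = H
The first power of Q equal to the identity is Q^2, so ord(Q) = 2.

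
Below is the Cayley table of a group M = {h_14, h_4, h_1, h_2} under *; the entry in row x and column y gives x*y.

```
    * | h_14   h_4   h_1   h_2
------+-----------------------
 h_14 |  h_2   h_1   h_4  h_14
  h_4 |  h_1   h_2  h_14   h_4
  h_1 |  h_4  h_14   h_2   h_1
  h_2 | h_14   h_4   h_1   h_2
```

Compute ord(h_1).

2

The identity element is h_2 (its row matches the header).
h_1^1 = h_1
h_1^2 = h_1*h_1 = h_2
The first power of h_1 equal to the identity is h_1^2, so ord(h_1) = 2.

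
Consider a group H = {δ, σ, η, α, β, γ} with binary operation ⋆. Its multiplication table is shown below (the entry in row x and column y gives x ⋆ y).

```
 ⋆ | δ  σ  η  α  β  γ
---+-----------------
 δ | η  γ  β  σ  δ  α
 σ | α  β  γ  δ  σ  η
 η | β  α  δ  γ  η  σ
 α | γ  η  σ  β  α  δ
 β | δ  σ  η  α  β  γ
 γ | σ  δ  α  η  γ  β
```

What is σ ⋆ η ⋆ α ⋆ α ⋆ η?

σ ⋆ η = γ
γ ⋆ α = η
η ⋆ α = γ
γ ⋆ η = α

α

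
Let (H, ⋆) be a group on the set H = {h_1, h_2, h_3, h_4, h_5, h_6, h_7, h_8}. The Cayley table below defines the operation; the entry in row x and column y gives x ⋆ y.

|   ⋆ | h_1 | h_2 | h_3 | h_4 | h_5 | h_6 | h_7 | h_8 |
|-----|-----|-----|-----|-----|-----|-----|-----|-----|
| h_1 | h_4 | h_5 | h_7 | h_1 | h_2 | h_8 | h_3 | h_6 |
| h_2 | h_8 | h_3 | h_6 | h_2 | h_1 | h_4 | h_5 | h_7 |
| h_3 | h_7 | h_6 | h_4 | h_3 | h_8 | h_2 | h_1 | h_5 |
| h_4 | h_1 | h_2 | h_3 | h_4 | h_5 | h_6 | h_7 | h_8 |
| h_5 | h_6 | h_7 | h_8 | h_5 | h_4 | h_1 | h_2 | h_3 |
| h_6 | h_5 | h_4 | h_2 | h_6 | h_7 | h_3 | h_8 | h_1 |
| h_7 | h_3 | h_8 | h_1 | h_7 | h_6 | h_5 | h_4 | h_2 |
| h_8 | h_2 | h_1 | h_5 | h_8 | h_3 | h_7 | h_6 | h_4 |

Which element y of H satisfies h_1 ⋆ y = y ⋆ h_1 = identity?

h_1

First locate the identity: row h_4 matches the header, so h_4 is the identity.
Scan row h_1 for h_4: h_1 ⋆ h_1 = h_4. Hence h_1^(-1) = h_1.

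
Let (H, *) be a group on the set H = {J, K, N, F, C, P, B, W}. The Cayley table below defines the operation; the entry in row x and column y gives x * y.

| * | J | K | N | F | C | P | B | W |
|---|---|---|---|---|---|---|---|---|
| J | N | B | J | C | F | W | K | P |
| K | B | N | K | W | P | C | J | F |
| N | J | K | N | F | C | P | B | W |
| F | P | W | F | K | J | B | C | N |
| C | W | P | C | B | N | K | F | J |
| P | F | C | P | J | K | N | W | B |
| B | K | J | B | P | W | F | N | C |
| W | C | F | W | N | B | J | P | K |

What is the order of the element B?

The identity element is N (its row matches the header).
B^1 = B
B^2 = B * B = N
The first power of B equal to the identity is B^2, so ord(B) = 2.

2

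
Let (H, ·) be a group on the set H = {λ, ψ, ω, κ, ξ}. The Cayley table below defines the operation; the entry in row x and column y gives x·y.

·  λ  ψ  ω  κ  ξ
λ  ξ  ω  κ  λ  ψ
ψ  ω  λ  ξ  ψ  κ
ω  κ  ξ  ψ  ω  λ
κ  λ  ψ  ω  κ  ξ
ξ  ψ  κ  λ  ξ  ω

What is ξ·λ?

Read row ξ, column λ: ξ·λ = ψ.

ψ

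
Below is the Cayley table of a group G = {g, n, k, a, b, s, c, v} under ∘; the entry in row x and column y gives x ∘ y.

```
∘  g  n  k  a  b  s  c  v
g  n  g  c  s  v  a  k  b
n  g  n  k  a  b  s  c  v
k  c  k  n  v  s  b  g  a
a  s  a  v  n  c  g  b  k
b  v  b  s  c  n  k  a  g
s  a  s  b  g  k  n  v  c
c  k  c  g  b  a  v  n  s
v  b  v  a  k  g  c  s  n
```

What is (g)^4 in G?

n

g^1 = g
g^2 = g ∘ g = n
g^3 = n ∘ g = g
g^4 = g ∘ g = n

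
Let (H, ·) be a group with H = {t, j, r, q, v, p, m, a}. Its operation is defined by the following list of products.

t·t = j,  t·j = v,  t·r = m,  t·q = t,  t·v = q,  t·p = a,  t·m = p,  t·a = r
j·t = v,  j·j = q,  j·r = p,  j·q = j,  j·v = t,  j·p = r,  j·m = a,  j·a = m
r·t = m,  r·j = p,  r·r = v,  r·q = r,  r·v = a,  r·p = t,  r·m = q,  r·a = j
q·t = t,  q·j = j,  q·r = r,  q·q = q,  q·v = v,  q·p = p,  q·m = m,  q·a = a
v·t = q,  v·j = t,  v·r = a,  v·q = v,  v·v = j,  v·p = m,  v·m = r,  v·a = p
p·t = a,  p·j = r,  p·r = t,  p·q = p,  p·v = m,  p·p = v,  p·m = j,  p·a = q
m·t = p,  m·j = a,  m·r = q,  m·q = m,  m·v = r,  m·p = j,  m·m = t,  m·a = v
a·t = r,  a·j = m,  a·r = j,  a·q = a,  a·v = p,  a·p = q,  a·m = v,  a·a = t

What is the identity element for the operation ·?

q

The identity e satisfies e·x = x for all x, so its row in the table reproduces the column headers.
Row q reads: t, j, r, q, v, p, m, a — exactly the header order. So q is the identity.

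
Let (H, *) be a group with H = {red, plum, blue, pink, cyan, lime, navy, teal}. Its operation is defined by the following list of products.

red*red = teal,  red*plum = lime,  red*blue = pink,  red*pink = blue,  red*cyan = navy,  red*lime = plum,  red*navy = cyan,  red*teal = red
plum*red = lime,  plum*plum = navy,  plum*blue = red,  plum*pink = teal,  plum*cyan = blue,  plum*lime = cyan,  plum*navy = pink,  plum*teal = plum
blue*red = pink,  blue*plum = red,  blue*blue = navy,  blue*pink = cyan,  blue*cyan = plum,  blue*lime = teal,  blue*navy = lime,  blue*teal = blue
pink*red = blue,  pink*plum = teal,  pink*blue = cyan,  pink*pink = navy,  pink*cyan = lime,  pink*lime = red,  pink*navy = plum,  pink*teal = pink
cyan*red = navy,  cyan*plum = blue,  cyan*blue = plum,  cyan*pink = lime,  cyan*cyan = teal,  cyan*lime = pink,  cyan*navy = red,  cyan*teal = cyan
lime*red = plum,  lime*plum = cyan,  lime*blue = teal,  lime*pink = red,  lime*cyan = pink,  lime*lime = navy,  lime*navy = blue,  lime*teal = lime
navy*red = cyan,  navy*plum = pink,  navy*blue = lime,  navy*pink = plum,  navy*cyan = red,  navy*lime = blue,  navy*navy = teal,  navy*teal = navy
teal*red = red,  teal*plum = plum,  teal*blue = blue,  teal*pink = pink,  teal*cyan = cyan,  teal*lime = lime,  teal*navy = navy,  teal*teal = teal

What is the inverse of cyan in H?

cyan

First locate the identity: row teal matches the header, so teal is the identity.
Scan row cyan for teal: cyan*cyan = teal. Hence cyan^(-1) = cyan.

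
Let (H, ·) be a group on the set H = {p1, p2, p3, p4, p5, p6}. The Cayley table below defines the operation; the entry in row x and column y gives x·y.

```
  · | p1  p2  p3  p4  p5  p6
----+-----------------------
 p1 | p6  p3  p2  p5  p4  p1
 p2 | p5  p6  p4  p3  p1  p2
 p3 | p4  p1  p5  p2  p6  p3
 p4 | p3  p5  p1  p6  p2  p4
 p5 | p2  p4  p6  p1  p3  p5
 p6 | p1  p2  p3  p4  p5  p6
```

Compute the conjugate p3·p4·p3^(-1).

p1

The identity is p6. In row p3, the entry p6 sits in column p5, so p3^(-1) = p5.
p3·p4 = p2
p2·p5 = p1
(Structurally, H here is isomorphic to the symmetric group S_3.)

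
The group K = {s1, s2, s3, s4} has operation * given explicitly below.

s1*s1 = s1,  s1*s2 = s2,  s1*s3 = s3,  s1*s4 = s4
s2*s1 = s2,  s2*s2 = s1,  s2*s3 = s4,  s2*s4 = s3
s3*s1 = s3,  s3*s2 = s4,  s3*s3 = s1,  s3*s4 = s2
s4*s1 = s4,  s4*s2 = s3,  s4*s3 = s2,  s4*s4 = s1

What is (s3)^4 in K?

s3^1 = s3
s3^2 = s3*s3 = s1
s3^3 = s1*s3 = s3
s3^4 = s3*s3 = s1

s1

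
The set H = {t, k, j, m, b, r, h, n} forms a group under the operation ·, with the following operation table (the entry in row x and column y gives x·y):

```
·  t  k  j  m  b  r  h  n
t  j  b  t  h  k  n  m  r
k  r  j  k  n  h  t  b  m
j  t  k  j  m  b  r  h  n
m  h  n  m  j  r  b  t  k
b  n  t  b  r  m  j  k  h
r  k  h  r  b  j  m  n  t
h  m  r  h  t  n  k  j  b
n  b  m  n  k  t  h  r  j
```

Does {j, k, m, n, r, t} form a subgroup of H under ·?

No

r·m = b, which is not in {j, k, m, n, r, t}.
The subset is not closed under ·, so it is not a subgroup.
(Structurally, H here is isomorphic to the dihedral group D_4.)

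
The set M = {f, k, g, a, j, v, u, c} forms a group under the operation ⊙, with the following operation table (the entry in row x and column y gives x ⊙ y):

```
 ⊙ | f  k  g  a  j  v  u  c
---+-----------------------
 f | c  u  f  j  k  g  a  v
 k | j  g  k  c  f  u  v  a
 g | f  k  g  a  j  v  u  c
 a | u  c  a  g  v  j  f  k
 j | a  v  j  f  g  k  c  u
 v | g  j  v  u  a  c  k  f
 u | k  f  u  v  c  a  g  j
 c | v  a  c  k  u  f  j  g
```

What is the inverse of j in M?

j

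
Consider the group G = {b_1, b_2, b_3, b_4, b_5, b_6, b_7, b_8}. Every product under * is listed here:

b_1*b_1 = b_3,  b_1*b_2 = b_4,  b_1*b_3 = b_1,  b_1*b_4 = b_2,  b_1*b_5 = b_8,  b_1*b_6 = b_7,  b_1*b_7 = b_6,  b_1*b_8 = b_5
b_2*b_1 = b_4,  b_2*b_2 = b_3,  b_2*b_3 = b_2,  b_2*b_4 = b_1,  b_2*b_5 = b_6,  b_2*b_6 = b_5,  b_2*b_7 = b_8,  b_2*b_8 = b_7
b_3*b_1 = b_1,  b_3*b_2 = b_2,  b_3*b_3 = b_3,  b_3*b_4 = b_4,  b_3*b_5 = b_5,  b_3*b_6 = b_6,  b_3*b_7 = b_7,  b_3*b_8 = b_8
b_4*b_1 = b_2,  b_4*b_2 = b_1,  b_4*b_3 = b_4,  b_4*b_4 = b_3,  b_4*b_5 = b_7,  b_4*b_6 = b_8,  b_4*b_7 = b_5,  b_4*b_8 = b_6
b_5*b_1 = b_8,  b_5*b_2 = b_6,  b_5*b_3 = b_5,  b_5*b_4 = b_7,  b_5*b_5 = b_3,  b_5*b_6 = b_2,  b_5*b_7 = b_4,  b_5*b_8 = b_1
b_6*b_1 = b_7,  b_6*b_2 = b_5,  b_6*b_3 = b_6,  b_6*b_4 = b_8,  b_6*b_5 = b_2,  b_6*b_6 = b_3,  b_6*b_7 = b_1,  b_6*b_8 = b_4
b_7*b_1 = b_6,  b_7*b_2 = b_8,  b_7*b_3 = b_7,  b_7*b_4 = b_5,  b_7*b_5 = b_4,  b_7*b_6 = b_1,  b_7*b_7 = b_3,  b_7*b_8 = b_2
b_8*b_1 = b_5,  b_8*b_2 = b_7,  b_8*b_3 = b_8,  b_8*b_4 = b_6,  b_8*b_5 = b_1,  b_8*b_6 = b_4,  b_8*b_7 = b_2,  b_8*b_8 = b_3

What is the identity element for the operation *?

b_3

The identity e satisfies e*x = x for all x, so its row in the table reproduces the column headers.
Row b_3 reads: b_1, b_2, b_3, b_4, b_5, b_6, b_7, b_8 — exactly the header order. So b_3 is the identity.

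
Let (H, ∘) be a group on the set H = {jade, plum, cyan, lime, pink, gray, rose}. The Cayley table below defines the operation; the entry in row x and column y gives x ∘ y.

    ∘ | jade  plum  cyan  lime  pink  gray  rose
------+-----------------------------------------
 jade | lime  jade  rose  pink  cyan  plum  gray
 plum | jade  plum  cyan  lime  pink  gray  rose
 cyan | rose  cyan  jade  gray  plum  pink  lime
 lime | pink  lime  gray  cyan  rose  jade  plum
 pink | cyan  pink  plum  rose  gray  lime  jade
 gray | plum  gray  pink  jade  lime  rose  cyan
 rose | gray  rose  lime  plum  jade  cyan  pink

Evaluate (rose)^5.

rose^1 = rose
rose^2 = rose ∘ rose = pink
rose^3 = pink ∘ rose = jade
rose^4 = jade ∘ rose = gray
rose^5 = gray ∘ rose = cyan

cyan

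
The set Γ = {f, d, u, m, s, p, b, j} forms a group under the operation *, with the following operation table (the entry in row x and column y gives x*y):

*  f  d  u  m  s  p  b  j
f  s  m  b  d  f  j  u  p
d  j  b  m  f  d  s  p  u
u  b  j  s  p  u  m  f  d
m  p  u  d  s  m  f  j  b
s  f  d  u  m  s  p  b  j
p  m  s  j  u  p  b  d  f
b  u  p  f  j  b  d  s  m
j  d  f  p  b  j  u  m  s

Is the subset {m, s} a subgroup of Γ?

{m, s} contains the identity s.
Checking products: every product of two elements of {m, s} (read from the table) lies in {m, s}, so the set is closed.
In a finite group, a nonempty closed subset is a subgroup. So {m, s} ≤ Γ.

Yes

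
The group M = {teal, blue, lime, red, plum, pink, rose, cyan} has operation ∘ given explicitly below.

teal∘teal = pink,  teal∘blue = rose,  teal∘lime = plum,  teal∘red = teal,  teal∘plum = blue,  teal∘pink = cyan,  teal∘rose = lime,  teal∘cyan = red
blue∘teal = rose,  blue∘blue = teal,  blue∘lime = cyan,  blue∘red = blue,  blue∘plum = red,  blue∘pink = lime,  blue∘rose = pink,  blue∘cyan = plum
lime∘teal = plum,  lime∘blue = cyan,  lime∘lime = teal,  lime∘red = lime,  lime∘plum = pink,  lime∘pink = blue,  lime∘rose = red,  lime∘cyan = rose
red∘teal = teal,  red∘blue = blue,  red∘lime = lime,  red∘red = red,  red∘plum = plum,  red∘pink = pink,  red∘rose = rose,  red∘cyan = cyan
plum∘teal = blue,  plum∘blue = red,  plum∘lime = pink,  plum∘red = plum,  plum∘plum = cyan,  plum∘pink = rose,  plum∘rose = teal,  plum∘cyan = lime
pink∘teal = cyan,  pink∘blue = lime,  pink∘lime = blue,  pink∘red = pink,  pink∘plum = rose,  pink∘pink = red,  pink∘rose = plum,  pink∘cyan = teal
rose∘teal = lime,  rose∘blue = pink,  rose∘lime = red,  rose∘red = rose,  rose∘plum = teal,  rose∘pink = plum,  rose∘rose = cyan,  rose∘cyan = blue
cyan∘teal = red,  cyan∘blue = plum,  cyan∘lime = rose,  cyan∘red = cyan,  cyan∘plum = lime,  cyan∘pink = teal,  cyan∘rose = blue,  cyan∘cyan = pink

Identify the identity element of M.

The identity e satisfies e ∘ x = x for all x, so its row in the table reproduces the column headers.
Row red reads: teal, blue, lime, red, plum, pink, rose, cyan — exactly the header order. So red is the identity.

red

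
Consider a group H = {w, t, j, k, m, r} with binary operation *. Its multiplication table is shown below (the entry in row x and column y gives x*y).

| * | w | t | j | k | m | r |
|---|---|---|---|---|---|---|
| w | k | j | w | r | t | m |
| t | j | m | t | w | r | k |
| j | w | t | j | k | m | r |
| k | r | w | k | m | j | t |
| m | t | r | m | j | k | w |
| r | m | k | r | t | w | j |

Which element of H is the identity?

j

The identity e satisfies e*x = x for all x, so its row in the table reproduces the column headers.
Row j reads: w, t, j, k, m, r — exactly the header order. So j is the identity.
(Structurally, H here is isomorphic to the cyclic group Z_6.)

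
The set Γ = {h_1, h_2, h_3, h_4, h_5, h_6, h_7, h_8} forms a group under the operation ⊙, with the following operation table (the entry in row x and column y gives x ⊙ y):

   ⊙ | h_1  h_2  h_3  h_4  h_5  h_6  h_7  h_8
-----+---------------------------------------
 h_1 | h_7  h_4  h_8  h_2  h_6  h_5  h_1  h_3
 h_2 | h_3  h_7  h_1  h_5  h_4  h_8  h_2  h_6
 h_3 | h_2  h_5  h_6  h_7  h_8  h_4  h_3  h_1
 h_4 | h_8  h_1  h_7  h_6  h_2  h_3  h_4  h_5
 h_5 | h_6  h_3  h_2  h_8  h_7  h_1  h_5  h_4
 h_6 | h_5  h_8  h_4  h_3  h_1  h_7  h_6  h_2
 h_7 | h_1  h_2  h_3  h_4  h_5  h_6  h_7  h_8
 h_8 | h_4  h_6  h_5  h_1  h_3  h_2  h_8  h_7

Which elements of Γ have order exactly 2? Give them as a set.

{h_1, h_2, h_5, h_6, h_8}

Identity is h_7. Compute the order of each non-identity element by repeated multiplication:
  h_1: h_1 → h_7  (order 2)
  h_2: h_2 → h_7  (order 2)
  h_3: h_3 → h_6 → h_4 → h_7  (order 4)
  h_4: h_4 → h_6 → h_3 → h_7  (order 4)
  h_5: h_5 → h_7  (order 2)
  h_6: h_6 → h_7  (order 2)
  h_8: h_8 → h_7  (order 2)
Elements of order 2: {h_1, h_2, h_5, h_6, h_8}.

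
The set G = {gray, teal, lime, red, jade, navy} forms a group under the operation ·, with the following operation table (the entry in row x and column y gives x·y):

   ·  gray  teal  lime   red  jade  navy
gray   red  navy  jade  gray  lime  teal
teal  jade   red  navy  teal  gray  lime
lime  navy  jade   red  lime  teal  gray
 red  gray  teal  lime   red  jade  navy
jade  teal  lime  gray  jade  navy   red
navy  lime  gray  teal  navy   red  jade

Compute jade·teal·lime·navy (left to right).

navy

jade·teal = lime
lime·lime = red
red·navy = navy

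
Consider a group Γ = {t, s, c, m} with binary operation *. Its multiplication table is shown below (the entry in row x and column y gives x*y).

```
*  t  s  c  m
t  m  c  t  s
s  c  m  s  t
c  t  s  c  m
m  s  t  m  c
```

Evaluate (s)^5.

s^1 = s
s^2 = s*s = m
s^3 = m*s = t
s^4 = t*s = c
s^5 = c*s = s

s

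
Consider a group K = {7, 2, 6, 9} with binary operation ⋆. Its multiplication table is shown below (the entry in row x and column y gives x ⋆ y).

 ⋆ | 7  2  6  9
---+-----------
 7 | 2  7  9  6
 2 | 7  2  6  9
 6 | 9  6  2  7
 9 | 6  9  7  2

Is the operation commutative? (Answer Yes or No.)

Check whether the table is symmetric across its main diagonal.
Every entry (row x, col y) equals the entry (row y, col x), so K is abelian.

Yes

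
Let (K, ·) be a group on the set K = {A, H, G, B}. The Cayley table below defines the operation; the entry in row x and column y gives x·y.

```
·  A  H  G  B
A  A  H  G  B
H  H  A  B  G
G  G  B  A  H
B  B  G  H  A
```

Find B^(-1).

B

First locate the identity: row A matches the header, so A is the identity.
Scan row B for A: B·B = A. Hence B^(-1) = B.
(Structurally, K here is isomorphic to the Klein four-group V_4.)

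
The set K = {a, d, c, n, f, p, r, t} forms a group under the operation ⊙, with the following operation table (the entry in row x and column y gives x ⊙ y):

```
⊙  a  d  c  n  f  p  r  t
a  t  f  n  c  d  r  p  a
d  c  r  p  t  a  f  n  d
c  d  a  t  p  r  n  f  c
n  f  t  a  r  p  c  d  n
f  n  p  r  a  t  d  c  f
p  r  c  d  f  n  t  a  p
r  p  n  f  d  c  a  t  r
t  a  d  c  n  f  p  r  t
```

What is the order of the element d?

4

The identity element is t (its row matches the header).
d^1 = d
d^2 = d ⊙ d = r
d^3 = r ⊙ d = n
d^4 = n ⊙ d = t
The first power of d equal to the identity is d^4, so ord(d) = 4.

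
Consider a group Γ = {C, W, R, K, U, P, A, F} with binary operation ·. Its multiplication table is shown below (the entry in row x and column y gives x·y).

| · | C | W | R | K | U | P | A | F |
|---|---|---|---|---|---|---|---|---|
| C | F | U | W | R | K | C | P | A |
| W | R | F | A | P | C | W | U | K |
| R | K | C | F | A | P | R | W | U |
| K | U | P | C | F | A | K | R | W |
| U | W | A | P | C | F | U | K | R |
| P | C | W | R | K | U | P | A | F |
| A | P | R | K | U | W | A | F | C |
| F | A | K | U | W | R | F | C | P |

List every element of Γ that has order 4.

Identity is P. Compute the order of each non-identity element by repeated multiplication:
  C: C → F → A → P  (order 4)
  W: W → F → K → P  (order 4)
  R: R → F → U → P  (order 4)
  K: K → F → W → P  (order 4)
  U: U → F → R → P  (order 4)
  A: A → F → C → P  (order 4)
  F: F → P  (order 2)
Elements of order 4: {A, C, K, R, U, W}.

{A, C, K, R, U, W}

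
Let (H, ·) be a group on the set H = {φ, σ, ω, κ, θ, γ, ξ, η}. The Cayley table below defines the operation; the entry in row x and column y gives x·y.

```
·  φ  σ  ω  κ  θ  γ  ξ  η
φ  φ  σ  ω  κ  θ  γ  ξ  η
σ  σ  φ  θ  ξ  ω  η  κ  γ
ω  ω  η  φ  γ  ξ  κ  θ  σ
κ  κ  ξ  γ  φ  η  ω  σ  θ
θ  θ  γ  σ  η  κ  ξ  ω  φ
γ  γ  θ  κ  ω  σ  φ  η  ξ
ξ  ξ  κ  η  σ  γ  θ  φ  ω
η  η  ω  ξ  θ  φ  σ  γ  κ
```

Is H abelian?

η·ξ = γ but ξ·η = ω.
Since η and ξ do not commute, H is not abelian.

No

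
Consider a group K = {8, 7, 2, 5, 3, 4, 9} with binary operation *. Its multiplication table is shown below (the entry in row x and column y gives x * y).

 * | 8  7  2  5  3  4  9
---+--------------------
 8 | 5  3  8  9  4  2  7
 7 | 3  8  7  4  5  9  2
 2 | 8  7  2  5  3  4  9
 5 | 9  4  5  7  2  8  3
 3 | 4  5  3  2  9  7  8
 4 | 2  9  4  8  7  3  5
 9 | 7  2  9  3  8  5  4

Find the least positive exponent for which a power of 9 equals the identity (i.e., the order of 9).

The identity element is 2 (its row matches the header).
9^1 = 9
9^2 = 9 * 9 = 4
9^3 = 4 * 9 = 5
9^4 = 5 * 9 = 3
9^5 = 3 * 9 = 8
9^6 = 8 * 9 = 7
9^7 = 7 * 9 = 2
The first power of 9 equal to the identity is 9^7, so ord(9) = 7.
(Structurally, K here is isomorphic to the cyclic group Z_7.)

7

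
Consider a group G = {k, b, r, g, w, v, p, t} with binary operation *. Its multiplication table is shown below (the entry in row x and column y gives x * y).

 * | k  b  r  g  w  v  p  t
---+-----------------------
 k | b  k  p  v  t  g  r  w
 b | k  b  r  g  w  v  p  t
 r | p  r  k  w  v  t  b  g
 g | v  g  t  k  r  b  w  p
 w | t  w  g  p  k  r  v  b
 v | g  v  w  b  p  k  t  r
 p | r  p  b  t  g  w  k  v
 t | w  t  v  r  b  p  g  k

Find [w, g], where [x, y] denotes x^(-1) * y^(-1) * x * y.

k

Identity is b; from the table w^(-1) = t and g^(-1) = v.
t * v = p
p * w = g
g * g = k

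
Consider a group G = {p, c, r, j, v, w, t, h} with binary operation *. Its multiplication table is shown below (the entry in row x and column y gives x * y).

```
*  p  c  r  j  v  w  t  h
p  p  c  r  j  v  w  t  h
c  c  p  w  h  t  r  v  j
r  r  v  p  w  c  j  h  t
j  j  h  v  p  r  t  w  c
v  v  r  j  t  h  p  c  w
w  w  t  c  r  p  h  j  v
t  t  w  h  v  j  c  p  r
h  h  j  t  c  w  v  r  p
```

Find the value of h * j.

c

Read row h, column j: h * j = c.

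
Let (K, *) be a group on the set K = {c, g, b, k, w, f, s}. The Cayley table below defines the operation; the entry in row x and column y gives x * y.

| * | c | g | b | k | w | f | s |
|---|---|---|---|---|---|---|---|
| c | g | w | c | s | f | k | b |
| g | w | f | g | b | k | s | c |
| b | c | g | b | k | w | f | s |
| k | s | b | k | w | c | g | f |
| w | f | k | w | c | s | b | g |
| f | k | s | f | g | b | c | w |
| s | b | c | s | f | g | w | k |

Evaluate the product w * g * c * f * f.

w * g = k
k * c = s
s * f = w
w * f = b

b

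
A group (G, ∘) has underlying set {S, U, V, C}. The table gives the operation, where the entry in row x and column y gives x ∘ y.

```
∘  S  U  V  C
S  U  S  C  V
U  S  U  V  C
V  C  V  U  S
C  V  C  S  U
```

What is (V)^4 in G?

U

V^1 = V
V^2 = V ∘ V = U
V^3 = U ∘ V = V
V^4 = V ∘ V = U
(Structurally, G here is isomorphic to the Klein four-group V_4.)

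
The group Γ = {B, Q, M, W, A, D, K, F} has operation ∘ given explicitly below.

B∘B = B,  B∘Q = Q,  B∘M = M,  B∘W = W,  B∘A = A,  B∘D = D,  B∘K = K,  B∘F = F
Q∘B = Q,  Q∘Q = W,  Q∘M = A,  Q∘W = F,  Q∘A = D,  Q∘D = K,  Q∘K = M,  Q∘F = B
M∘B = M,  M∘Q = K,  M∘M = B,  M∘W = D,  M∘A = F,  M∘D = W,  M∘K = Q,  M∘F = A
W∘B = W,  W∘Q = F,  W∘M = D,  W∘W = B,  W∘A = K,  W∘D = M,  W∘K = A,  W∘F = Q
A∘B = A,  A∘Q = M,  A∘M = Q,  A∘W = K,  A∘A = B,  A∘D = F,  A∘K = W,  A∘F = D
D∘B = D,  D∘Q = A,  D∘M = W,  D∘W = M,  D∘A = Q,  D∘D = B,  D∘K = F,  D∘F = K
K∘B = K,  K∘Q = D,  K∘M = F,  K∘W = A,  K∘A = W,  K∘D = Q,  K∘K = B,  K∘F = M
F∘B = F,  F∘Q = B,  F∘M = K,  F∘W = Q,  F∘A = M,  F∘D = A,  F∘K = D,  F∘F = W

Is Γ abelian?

F ∘ D = A but D ∘ F = K.
Since F and D do not commute, Γ is not abelian.

No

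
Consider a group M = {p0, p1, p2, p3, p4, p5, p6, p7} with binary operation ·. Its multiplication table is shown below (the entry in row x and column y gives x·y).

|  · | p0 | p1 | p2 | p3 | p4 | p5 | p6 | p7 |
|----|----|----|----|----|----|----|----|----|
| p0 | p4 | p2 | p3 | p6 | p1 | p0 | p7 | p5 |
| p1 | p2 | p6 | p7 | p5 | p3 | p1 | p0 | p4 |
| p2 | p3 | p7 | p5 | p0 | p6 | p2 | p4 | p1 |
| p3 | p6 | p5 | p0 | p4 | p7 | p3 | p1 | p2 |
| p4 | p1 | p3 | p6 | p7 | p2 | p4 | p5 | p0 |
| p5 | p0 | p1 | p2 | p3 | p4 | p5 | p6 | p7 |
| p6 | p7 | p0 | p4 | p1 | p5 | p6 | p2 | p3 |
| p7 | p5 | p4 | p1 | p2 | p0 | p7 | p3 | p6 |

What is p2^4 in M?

p5

p2^1 = p2
p2^2 = p2·p2 = p5
p2^3 = p5·p2 = p2
p2^4 = p2·p2 = p5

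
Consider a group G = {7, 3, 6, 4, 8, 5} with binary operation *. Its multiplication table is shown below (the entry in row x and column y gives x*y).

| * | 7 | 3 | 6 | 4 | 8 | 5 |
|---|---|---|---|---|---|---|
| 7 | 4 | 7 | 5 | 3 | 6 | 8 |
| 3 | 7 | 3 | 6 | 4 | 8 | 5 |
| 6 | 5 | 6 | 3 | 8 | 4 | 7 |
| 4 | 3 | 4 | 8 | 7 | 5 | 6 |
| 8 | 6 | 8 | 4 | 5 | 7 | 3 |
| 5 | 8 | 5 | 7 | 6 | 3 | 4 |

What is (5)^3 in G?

6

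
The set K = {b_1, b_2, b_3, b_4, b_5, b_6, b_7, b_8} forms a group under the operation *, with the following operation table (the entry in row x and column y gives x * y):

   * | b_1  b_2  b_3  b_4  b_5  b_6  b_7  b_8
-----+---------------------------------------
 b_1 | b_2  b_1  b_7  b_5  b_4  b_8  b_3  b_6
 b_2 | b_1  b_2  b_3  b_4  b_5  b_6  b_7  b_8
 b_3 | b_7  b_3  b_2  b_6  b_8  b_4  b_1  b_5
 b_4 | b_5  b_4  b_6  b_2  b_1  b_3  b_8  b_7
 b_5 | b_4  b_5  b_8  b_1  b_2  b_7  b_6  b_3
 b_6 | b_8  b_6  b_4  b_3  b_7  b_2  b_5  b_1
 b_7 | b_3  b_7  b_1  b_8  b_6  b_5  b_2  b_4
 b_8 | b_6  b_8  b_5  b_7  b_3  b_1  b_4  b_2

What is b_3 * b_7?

Read row b_3, column b_7: b_3 * b_7 = b_1.

b_1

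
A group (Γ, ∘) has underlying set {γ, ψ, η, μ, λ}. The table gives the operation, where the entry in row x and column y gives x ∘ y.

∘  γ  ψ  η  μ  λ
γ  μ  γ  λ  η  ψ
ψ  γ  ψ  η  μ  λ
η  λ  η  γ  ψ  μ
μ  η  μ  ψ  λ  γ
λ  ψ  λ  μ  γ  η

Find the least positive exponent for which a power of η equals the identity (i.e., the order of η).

5

The identity element is ψ (its row matches the header).
η^1 = η
η^2 = η ∘ η = γ
η^3 = γ ∘ η = λ
η^4 = λ ∘ η = μ
η^5 = μ ∘ η = ψ
The first power of η equal to the identity is η^5, so ord(η) = 5.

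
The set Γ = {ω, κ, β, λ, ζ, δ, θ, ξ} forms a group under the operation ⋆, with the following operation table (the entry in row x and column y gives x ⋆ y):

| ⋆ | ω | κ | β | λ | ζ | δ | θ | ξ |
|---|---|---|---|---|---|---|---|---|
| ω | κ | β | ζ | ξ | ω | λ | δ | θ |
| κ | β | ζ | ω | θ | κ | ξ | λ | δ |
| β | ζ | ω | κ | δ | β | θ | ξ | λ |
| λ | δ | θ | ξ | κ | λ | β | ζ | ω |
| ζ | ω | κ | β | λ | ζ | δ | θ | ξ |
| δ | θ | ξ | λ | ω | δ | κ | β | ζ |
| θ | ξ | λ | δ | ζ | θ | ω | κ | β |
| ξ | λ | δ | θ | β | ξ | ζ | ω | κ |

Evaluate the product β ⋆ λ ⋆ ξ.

β ⋆ λ = δ
δ ⋆ ξ = ζ

ζ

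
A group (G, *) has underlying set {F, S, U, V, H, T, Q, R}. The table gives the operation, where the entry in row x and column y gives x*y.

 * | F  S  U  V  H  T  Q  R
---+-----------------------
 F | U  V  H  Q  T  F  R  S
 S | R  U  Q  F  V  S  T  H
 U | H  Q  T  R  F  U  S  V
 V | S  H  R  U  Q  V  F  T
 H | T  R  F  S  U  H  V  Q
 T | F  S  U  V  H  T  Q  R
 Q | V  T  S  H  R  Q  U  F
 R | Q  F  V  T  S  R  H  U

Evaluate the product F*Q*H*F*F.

Q

F*Q = R
R*H = S
S*F = R
R*F = Q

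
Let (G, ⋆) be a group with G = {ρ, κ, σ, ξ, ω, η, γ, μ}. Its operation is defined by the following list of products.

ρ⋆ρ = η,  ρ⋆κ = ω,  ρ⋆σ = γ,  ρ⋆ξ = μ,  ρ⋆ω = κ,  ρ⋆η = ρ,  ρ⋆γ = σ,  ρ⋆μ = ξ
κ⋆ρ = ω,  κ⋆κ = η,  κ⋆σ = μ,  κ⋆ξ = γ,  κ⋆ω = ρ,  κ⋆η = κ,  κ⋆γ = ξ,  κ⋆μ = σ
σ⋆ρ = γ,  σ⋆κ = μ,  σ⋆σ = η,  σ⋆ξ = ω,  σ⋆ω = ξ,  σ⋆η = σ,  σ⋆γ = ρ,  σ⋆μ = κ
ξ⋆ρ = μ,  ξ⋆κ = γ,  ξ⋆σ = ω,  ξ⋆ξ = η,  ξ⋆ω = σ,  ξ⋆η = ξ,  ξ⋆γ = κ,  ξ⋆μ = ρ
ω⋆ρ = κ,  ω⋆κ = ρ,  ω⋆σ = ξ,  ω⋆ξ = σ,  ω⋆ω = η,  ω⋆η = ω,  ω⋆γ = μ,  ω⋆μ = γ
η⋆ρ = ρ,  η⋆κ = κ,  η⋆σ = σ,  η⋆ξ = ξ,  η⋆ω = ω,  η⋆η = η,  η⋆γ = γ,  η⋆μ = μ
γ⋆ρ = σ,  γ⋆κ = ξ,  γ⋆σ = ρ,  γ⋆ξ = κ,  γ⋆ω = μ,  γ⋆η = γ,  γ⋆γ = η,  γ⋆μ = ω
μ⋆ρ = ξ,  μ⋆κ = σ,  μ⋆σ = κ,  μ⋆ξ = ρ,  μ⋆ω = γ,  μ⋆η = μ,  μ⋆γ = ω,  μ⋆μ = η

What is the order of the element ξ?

The identity element is η (its row matches the header).
ξ^1 = ξ
ξ^2 = ξ ⋆ ξ = η
The first power of ξ equal to the identity is ξ^2, so ord(ξ) = 2.
(Structurally, G here is isomorphic to the elementary abelian group (Z_2)^3.)

2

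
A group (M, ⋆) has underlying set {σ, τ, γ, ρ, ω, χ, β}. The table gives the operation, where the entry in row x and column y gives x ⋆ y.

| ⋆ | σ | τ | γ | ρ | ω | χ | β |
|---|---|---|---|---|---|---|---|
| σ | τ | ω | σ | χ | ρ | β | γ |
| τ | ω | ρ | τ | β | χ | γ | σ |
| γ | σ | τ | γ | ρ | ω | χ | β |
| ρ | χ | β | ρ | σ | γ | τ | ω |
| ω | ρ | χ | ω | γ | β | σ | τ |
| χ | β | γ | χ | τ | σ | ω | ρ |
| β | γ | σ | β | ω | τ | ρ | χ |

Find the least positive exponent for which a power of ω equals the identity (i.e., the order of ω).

The identity element is γ (its row matches the header).
ω^1 = ω
ω^2 = ω ⋆ ω = β
ω^3 = β ⋆ ω = τ
ω^4 = τ ⋆ ω = χ
ω^5 = χ ⋆ ω = σ
ω^6 = σ ⋆ ω = ρ
ω^7 = ρ ⋆ ω = γ
The first power of ω equal to the identity is ω^7, so ord(ω) = 7.
(Structurally, M here is isomorphic to the cyclic group Z_7.)

7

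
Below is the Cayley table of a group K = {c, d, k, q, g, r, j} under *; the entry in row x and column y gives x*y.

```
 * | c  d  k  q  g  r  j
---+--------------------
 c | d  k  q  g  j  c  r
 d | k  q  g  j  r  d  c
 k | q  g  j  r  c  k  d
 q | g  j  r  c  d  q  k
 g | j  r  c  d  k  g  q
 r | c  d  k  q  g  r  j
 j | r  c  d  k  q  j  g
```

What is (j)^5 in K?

j^1 = j
j^2 = j*j = g
j^3 = g*j = q
j^4 = q*j = k
j^5 = k*j = d
(Structurally, K here is isomorphic to the cyclic group Z_7.)

d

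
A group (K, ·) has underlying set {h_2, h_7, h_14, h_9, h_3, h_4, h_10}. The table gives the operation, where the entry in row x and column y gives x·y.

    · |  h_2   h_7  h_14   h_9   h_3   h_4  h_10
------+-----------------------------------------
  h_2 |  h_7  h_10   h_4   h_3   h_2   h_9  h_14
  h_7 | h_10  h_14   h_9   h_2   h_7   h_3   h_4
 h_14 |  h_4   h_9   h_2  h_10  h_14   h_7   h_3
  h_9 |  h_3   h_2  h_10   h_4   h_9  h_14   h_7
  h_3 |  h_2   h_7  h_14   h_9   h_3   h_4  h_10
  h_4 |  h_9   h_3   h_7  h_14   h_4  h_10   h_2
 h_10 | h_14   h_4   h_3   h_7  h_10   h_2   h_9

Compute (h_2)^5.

h_4

h_2^1 = h_2
h_2^2 = h_2·h_2 = h_7
h_2^3 = h_7·h_2 = h_10
h_2^4 = h_10·h_2 = h_14
h_2^5 = h_14·h_2 = h_4
(Structurally, K here is isomorphic to the cyclic group Z_7.)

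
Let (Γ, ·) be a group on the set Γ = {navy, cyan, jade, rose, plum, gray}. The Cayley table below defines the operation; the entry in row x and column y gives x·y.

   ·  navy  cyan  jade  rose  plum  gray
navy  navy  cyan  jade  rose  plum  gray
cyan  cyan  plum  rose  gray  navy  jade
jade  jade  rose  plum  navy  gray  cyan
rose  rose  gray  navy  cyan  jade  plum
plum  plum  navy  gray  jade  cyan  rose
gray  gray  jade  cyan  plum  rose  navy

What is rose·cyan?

Read row rose, column cyan: rose·cyan = gray.
(Structurally, Γ here is isomorphic to the cyclic group Z_6.)

gray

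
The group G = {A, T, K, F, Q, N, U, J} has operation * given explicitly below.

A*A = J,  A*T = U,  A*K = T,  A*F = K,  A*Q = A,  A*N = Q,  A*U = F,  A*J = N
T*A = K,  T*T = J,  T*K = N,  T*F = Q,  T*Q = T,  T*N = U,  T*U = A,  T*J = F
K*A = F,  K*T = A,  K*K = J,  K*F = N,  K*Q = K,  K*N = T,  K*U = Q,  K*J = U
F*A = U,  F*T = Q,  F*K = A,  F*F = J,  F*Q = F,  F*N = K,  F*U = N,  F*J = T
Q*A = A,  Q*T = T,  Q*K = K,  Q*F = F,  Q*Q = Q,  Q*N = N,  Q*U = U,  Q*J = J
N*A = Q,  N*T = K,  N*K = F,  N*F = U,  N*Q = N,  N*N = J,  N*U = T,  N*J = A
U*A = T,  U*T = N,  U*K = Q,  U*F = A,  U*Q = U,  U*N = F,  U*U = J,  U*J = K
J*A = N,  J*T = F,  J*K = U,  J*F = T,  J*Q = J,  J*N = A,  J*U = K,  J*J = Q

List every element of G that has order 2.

Identity is Q. Compute the order of each non-identity element by repeated multiplication:
  A: A → J → N → Q  (order 4)
  T: T → J → F → Q  (order 4)
  K: K → J → U → Q  (order 4)
  F: F → J → T → Q  (order 4)
  N: N → J → A → Q  (order 4)
  U: U → J → K → Q  (order 4)
  J: J → Q  (order 2)
Elements of order 2: {J}.

{J}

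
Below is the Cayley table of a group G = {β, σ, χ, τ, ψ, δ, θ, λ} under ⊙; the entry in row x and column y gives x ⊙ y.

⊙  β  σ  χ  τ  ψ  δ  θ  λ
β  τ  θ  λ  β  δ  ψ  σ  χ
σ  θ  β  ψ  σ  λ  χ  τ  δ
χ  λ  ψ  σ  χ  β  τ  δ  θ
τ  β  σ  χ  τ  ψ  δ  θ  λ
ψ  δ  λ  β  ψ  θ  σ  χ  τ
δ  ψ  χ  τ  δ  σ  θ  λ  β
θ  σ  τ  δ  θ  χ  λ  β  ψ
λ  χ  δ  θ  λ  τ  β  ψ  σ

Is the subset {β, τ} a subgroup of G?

Yes

{β, τ} contains the identity τ.
Checking products: every product of two elements of {β, τ} (read from the table) lies in {β, τ}, so the set is closed.
In a finite group, a nonempty closed subset is a subgroup. So {β, τ} ≤ G.
(Structurally, G here is isomorphic to the cyclic group Z_8.)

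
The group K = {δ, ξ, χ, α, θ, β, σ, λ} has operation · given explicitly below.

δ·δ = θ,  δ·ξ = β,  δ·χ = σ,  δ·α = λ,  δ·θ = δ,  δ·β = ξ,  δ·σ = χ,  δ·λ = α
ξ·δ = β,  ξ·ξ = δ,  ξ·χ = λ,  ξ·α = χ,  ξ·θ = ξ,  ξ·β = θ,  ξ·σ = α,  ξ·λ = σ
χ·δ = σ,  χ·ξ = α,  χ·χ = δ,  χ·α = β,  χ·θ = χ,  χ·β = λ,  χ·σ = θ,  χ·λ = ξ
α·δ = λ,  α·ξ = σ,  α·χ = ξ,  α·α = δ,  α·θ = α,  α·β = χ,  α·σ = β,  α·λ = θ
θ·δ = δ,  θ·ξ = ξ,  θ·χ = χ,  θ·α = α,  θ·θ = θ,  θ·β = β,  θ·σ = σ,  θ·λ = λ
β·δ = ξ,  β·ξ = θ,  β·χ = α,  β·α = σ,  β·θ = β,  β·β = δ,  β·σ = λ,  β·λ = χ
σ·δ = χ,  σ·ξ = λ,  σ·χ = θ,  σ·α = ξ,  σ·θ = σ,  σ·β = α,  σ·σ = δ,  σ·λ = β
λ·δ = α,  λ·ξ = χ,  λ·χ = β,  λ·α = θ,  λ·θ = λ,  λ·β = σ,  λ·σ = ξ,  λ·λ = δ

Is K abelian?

No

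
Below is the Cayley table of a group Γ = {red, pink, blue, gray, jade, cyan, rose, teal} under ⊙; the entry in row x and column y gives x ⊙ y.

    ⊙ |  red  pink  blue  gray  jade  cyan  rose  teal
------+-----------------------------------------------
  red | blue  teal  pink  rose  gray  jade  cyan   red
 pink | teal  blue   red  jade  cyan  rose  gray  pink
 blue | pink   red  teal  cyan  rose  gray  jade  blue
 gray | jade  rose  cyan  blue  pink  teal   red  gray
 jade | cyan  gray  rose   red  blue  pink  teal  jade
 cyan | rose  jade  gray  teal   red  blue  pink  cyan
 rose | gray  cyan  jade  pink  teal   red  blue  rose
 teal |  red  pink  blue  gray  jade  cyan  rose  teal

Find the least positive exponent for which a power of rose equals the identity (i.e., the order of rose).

4

The identity element is teal (its row matches the header).
rose^1 = rose
rose^2 = rose ⊙ rose = blue
rose^3 = blue ⊙ rose = jade
rose^4 = jade ⊙ rose = teal
The first power of rose equal to the identity is rose^4, so ord(rose) = 4.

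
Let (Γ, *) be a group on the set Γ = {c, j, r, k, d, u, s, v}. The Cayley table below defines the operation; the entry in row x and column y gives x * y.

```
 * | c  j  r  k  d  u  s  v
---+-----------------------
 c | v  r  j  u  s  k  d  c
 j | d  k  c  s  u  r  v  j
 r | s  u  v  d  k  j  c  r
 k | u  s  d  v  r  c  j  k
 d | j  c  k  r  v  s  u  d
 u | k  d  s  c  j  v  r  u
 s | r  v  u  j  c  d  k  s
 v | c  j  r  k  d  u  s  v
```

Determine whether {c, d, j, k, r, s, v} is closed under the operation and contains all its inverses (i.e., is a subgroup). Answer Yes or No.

No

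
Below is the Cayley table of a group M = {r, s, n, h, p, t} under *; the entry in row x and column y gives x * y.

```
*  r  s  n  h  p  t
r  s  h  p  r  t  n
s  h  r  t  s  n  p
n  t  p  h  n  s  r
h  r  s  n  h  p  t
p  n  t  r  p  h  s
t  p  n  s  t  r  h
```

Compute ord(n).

The identity element is h (its row matches the header).
n^1 = n
n^2 = n * n = h
The first power of n equal to the identity is n^2, so ord(n) = 2.

2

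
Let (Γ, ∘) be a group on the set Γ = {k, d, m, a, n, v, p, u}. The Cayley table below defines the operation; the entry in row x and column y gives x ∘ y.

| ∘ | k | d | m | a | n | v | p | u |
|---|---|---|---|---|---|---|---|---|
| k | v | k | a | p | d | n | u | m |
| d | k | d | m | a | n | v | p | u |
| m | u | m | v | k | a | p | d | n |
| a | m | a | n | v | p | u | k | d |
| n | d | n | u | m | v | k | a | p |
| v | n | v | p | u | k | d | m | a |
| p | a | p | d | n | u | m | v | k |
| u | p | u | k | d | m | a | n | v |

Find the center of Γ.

{d, v}

An element z is central iff its row equals its column in the table.
For u: u ∘ n = m ≠ p = n ∘ u, so u ∉ Z.
Checking each element this way leaves Z(Γ) = {d, v}.
(Structurally, Γ here is isomorphic to the quaternion group Q_8.)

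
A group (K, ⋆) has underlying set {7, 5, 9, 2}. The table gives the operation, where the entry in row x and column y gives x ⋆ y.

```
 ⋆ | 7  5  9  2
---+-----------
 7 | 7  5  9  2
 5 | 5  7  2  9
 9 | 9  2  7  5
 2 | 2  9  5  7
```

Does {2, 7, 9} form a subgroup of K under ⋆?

No

9 ⋆ 2 = 5, which is not in {2, 7, 9}.
The subset is not closed under ⋆, so it is not a subgroup.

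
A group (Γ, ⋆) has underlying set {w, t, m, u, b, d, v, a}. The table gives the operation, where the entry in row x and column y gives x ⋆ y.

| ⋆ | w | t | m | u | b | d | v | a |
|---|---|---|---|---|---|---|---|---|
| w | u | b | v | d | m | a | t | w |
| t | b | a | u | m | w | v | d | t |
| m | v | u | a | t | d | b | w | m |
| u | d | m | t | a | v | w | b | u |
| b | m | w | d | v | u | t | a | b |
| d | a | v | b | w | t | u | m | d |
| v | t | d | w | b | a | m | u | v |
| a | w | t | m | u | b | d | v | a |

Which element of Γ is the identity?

a

The identity e satisfies e ⋆ x = x for all x, so its row in the table reproduces the column headers.
Row a reads: w, t, m, u, b, d, v, a — exactly the header order. So a is the identity.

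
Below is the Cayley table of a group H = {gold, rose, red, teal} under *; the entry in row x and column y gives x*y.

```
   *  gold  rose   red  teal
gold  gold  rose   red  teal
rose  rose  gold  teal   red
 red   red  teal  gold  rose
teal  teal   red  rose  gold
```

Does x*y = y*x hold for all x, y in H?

Check whether the table is symmetric across its main diagonal.
Every entry (row x, col y) equals the entry (row y, col x), so H is abelian.

Yes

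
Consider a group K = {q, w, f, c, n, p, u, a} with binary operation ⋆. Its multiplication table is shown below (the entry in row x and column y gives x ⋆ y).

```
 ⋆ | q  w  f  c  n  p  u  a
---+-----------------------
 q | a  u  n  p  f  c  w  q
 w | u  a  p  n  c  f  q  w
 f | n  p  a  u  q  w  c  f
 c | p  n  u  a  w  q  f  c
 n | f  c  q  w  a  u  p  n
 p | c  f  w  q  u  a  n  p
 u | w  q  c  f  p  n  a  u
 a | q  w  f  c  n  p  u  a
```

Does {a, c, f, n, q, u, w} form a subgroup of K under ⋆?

No

u ⋆ n = p, which is not in {a, c, f, n, q, u, w}.
The subset is not closed under ⋆, so it is not a subgroup.
(Structurally, K here is isomorphic to the elementary abelian group (Z_2)^3.)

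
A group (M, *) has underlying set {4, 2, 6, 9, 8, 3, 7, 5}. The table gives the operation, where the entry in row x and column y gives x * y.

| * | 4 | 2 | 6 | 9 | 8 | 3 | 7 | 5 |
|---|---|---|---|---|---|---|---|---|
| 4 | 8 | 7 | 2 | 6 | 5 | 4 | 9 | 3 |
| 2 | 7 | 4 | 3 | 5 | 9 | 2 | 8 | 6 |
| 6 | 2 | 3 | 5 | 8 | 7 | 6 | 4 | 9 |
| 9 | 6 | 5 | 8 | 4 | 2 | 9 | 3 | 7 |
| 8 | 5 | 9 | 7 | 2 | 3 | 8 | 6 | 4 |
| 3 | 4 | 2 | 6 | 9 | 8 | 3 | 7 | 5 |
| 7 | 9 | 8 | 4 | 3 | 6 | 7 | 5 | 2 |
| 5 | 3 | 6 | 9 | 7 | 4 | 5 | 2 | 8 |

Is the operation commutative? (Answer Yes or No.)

Yes

Check whether the table is symmetric across its main diagonal.
Every entry (row x, col y) equals the entry (row y, col x), so M is abelian.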